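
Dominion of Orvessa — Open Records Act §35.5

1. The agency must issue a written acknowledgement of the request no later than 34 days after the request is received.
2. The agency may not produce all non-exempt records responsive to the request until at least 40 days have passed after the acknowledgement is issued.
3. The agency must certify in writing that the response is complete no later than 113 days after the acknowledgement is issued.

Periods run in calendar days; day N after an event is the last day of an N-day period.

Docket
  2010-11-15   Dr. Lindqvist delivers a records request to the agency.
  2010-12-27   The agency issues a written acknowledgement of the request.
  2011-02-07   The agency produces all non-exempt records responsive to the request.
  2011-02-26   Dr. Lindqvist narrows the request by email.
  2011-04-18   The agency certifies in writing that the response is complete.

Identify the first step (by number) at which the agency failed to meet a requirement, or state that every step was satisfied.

Step 1: 34 days after 2010-11-15 (when the request is received) is 2010-12-19; not done until 2010-12-27, 8 days after the deadline.

Step 1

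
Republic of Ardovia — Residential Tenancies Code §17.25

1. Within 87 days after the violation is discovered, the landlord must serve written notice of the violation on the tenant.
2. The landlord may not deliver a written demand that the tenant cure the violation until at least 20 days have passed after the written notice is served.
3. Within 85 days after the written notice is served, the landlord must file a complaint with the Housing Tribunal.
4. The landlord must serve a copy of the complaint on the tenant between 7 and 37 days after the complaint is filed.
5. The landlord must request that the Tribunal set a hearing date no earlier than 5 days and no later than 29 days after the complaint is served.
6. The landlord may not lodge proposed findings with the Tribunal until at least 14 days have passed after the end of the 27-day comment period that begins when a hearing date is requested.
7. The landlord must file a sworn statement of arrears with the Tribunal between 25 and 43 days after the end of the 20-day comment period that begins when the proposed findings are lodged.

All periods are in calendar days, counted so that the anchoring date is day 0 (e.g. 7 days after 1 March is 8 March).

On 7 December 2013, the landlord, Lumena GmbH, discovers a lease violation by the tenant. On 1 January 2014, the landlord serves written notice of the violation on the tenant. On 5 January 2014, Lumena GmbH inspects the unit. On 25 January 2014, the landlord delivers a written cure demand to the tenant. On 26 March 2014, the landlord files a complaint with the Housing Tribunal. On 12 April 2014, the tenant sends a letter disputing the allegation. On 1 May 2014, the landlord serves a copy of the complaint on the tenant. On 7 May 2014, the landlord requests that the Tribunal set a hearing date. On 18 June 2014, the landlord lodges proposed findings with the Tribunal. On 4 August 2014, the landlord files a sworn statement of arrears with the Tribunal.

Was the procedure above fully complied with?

Yes

(1) due by 7 December 2013 + 87 days = 4 March 2014; completed 1 January 2014, before the deadline.
(2) permitted from 1 January 2014 + 20 days = 21 January 2014 onward; done 25 January 2014, after the minimum wait.
(3) due by 1 January 2014 + 85 days = 27 March 2014; done 26 March 2014 — timely.
(4) the permitted window runs from 26 March 2014 + 7 = 2 April 2014 to 26 March 2014 + 37 = 2 May 2014; 1 May 2014 falls inside that range.
(5) the permitted window runs from 1 May 2014 + 5 = 6 May 2014 to 1 May 2014 + 29 = 30 May 2014; done 7 May 2014 — within the window.
(6) permitted from 3 June 2014 + 14 days = 17 June 2014 onward; 18 June 2014 is on or after that date.
(7) the permitted window runs from 8 July 2014 + 25 = 2 August 2014 to 8 July 2014 + 43 = 20 August 2014; done 4 August 2014 — within the window.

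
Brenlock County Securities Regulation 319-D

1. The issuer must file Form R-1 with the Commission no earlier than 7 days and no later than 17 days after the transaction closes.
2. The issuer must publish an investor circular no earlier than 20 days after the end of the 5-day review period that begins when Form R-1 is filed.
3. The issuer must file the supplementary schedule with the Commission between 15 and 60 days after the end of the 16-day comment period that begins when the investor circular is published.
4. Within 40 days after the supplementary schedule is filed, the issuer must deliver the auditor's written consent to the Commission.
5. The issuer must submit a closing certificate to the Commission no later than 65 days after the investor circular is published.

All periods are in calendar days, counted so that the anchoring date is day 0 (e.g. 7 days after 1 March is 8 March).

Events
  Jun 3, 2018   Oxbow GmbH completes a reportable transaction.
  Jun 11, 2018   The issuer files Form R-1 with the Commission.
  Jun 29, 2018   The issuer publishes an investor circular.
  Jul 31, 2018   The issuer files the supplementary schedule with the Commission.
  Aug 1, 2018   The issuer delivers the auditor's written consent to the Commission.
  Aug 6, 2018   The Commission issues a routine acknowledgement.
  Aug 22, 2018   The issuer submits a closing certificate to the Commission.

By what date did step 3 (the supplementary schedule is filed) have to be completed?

The investor circular is published on Jun 29, 2018; the 16-day comment period therefore ends Jul 15, 2018, and step 3 runs from that date. The window is 15–60 days after Jul 15, 2018; it closes on Sep 13, 2018.

Sep 13, 2018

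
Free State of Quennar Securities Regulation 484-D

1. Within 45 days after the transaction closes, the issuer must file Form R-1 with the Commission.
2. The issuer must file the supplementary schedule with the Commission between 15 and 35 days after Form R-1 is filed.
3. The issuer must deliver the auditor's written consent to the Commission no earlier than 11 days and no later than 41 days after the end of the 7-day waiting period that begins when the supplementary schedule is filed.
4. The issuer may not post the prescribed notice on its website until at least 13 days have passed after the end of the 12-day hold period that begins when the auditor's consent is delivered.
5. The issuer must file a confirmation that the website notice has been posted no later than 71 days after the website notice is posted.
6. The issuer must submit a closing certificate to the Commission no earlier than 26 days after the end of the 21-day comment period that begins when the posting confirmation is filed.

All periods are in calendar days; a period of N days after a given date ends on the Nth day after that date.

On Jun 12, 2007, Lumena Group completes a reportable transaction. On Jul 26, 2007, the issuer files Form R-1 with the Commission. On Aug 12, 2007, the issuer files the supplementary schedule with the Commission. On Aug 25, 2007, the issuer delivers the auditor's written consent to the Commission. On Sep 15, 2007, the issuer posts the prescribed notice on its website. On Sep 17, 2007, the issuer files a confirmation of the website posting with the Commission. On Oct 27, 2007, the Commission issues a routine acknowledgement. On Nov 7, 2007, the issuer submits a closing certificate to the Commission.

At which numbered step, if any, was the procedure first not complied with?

Step 1 — counting 45 days from Jun 12, 2007 (when the transaction closes) gives a deadline of Jul 27, 2007; Jul 26, 2007 is within that limit.
Step 2 — 15 and 35 days from Jul 26, 2007 (when Form R-1 is filed) are Aug 10, 2007 and Aug 30, 2007 respectively; done Aug 12, 2007, which is between those dates.
Step 3 — 11 and 41 days from Aug 19, 2007 (end of the 7-day waiting period, which began when the supplementary schedule is filed on Aug 12, 2007) are Aug 30, 2007 and Sep 29, 2007 respectively; done Aug 25, 2007 — 5 days before the window opened.

Step 3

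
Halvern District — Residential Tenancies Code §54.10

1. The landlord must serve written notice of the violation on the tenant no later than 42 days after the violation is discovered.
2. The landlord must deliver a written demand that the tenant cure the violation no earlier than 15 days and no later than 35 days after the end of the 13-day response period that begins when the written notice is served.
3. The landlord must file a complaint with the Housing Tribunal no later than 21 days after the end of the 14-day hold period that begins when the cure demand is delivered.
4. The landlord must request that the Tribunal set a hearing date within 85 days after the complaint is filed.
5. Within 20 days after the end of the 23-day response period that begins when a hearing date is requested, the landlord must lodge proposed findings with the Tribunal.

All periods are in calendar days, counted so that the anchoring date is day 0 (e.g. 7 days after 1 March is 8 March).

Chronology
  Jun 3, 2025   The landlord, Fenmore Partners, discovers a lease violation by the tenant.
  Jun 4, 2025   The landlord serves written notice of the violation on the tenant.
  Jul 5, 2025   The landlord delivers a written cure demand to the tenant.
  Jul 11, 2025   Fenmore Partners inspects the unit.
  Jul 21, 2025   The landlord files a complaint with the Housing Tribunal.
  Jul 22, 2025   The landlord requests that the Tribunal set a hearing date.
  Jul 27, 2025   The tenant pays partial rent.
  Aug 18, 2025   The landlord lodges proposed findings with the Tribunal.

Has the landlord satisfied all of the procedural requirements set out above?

Yes

(1) due by Jun 3, 2025 + 42 days = Jul 15, 2025; completed Jun 4, 2025, before the deadline.
(2) the permitted window runs from Jun 17, 2025 + 15 = Jul 2, 2025 to Jun 17, 2025 + 35 = Jul 22, 2025; Jul 5, 2025 falls inside that range.
(3) due by Jul 19, 2025 + 21 days = Aug 9, 2025; done Jul 21, 2025 — timely.
(4) due by Jul 21, 2025 + 85 days = Oct 14, 2025; Jul 22, 2025 is within that limit.
(5) due by Aug 14, 2025 + 20 days = Sep 3, 2025; Aug 18, 2025 is within that limit.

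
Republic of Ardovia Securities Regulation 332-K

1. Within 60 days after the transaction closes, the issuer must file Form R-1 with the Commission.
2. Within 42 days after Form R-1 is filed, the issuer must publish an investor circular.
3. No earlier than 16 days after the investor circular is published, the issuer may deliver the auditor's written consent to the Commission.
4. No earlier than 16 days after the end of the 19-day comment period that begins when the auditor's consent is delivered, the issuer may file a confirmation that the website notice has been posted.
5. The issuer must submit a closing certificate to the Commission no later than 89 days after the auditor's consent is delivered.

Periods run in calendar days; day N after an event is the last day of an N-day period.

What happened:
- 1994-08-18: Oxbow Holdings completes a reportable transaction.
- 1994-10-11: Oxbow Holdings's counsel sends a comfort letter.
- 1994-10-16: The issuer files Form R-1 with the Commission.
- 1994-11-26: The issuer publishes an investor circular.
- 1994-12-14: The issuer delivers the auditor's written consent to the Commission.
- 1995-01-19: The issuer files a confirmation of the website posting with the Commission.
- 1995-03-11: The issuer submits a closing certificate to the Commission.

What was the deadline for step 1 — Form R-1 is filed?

1994-10-17

Step 1 runs from 1994-08-18, when the transaction closes. 60 days after 1994-08-18 is 1994-10-17.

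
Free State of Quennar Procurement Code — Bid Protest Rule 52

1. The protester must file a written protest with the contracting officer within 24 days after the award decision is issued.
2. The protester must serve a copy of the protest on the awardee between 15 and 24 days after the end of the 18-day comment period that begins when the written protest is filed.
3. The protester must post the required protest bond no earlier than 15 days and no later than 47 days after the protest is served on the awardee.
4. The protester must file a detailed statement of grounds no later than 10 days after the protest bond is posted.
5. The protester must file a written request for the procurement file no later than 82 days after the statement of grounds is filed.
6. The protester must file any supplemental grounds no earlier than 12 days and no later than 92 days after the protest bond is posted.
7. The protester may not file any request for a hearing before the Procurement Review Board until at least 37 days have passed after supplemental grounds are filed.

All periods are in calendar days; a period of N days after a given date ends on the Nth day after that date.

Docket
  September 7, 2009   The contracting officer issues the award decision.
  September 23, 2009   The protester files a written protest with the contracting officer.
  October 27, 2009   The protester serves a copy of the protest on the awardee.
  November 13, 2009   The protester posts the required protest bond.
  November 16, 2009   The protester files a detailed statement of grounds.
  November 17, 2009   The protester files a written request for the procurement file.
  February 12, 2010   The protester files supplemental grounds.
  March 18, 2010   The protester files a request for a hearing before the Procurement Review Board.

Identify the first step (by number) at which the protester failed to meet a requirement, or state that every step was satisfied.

Step 1 — counting 24 days from September 7, 2009 (when the award decision is issued) gives a deadline of October 1, 2009; September 23, 2009 is within that limit.
Step 2 — 15 and 24 days from October 11, 2009 (end of the 18-day comment period, which began when the written protest is filed on September 23, 2009) are October 26, 2009 and November 4, 2009 respectively; October 27, 2009 falls inside that range.
Step 3 — 15 and 47 days from October 27, 2009 (when the protest is served on the awardee) are November 11, 2009 and December 13, 2009 respectively; done November 13, 2009, which is between those dates.
Step 4 — counting 10 days from November 13, 2009 (when the protest bond is posted) gives a deadline of November 23, 2009; completed November 16, 2009, before the deadline.
Step 5 — counting 82 days from November 16, 2009 (when the statement of grounds is filed) gives a deadline of February 6, 2010; November 17, 2009 is within that limit.
Step 6 — 12 and 92 days from November 13, 2009 (when the protest bond is posted) are November 25, 2009 and February 13, 2010 respectively; done February 12, 2010, which is between those dates.
Step 7 — must wait 37 days from February 12, 2010 (when supplemental grounds are filed), so not before March 21, 2010; acted on March 18, 2010, 3 days prematurely.
The procedure was therefore not followed at step 7.

Step 7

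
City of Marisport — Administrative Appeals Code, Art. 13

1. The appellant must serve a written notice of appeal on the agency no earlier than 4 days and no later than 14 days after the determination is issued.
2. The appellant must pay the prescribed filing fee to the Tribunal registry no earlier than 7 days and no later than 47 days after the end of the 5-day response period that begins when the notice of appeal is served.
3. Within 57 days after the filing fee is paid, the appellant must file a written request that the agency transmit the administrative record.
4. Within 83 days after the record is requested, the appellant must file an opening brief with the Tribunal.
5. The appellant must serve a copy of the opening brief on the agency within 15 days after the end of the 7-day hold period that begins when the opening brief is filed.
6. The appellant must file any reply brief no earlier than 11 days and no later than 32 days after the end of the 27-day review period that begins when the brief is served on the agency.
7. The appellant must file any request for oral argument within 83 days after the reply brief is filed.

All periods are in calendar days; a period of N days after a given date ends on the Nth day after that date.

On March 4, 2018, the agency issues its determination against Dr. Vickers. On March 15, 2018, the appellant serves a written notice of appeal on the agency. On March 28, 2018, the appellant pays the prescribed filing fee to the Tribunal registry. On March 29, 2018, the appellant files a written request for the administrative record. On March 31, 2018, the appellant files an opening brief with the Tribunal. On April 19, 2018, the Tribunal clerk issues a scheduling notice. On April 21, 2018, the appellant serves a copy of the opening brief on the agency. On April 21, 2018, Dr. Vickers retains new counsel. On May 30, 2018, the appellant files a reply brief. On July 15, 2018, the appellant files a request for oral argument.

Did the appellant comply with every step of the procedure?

(1) the permitted window runs from March 4, 2018 + 4 = March 8, 2018 to March 4, 2018 + 14 = March 18, 2018; done March 15, 2018 — within the window.
(2) the permitted window runs from March 20, 2018 + 7 = March 27, 2018 to March 20, 2018 + 47 = May 6, 2018; March 28, 2018 falls inside that range.
(3) due by March 28, 2018 + 57 days = May 24, 2018; completed March 29, 2018, before the deadline.
(4) due by March 29, 2018 + 83 days = June 20, 2018; done March 31, 2018 — timely.
(5) due by April 7, 2018 + 15 days = April 22, 2018; done April 21, 2018 — timely.
(6) the permitted window runs from May 18, 2018 + 11 = May 29, 2018 to May 18, 2018 + 32 = June 19, 2018; done May 30, 2018, which is between those dates.
(7) due by May 30, 2018 + 83 days = August 21, 2018; done July 15, 2018 — timely.

Yes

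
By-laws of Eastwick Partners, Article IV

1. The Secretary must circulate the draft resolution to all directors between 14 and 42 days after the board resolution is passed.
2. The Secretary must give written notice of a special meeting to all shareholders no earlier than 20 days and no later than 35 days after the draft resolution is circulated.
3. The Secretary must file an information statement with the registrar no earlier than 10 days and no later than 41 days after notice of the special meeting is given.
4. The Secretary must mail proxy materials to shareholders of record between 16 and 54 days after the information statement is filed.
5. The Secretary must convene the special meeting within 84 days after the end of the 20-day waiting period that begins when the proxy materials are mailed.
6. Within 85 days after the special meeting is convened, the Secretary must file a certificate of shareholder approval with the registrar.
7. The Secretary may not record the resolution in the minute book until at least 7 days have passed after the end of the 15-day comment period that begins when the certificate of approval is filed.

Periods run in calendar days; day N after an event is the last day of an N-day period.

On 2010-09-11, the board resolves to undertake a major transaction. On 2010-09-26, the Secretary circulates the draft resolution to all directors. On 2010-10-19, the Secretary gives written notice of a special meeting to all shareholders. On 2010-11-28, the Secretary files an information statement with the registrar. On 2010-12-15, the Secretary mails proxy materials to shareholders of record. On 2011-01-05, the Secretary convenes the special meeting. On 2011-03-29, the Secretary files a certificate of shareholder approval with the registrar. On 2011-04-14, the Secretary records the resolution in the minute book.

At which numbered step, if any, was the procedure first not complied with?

Step 1: the window is 14–42 days after 2010-09-11 (when the board resolution is passed), so 2010-09-25 through 2010-10-23; done 2010-09-26, which is between those dates.
Step 2: the window is 20–35 days after 2010-09-26 (when the draft resolution is circulated), so 2010-10-16 through 2010-10-31; 2010-10-19 falls inside that range.
Step 3: the window is 10–41 days after 2010-10-19 (when notice of the special meeting is given), so 2010-10-29 through 2010-11-29; done 2010-11-28, which is between those dates.
Step 4: the window is 16–54 days after 2010-11-28 (when the information statement is filed), so 2010-12-14 through 2011-01-21; 2010-12-15 falls inside that range.
Step 5: 84 days after 2011-01-04 (end of the 20-day waiting period, which began when the proxy materials are mailed on 2010-12-15) is 2011-03-29; 2011-01-05 is within that limit.
Step 6: 85 days after 2011-01-05 (when the special meeting is convened) is 2011-03-31; completed 2011-03-29, before the deadline.
Step 7: the earliest permitted date is 7 days after 2011-04-13 (end of the 15-day comment period, which began when the certificate of approval is filed on 2011-03-29), i.e. 2011-04-20; acted on 2011-04-14, 6 days prematurely.
The analysis stops there.

Step 7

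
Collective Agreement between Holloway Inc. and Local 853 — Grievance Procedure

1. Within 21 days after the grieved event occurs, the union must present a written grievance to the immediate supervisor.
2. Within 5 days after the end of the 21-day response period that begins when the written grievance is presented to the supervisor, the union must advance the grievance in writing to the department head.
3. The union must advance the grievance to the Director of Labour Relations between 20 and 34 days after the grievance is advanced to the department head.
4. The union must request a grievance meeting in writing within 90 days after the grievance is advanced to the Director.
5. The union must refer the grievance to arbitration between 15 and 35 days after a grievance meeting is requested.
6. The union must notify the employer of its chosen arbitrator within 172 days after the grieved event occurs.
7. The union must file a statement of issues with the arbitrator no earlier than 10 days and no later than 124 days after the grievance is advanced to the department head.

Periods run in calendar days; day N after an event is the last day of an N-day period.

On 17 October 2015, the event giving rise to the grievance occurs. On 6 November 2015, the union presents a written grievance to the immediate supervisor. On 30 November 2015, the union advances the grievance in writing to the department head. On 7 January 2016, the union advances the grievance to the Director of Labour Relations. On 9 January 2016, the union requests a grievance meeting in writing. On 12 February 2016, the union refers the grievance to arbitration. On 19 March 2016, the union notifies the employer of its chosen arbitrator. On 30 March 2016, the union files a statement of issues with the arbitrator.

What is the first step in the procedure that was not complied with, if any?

(1) due by 17 October 2015 + 21 days = 7 November 2015; completed 6 November 2015, before the deadline.
(2) due by 27 November 2015 + 5 days = 2 December 2015; completed 30 November 2015, before the deadline.
(3) the permitted window runs from 30 November 2015 + 20 = 20 December 2015 to 30 November 2015 + 34 = 3 January 2016; 7 January 2016 is 4 days past the end of the window.
The analysis stops there.

Step 3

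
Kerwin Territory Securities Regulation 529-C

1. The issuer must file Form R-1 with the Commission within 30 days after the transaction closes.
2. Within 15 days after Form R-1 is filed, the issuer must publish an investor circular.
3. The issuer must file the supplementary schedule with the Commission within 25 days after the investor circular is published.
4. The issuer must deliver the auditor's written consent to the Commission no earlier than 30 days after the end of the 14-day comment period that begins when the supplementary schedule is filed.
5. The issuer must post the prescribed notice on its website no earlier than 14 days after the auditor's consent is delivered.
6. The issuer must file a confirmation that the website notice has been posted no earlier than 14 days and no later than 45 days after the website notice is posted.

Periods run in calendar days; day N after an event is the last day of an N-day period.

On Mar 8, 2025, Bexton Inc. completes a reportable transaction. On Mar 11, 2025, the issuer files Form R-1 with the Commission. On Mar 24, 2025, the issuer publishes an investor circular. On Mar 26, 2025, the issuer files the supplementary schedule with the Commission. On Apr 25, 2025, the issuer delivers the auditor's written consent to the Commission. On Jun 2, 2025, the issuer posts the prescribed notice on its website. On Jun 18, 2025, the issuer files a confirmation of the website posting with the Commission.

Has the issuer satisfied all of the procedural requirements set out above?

No

(1) due by Mar 8, 2025 + 30 days = Apr 7, 2025; Mar 11, 2025 is within that limit.
(2) due by Mar 11, 2025 + 15 days = Mar 26, 2025; Mar 24, 2025 is within that limit.
(3) due by Mar 24, 2025 + 25 days = Apr 18, 2025; completed Mar 26, 2025, before the deadline.
(4) permitted from Apr 9, 2025 + 30 days = May 9, 2025 onward; acted on Apr 25, 2025, 14 days prematurely.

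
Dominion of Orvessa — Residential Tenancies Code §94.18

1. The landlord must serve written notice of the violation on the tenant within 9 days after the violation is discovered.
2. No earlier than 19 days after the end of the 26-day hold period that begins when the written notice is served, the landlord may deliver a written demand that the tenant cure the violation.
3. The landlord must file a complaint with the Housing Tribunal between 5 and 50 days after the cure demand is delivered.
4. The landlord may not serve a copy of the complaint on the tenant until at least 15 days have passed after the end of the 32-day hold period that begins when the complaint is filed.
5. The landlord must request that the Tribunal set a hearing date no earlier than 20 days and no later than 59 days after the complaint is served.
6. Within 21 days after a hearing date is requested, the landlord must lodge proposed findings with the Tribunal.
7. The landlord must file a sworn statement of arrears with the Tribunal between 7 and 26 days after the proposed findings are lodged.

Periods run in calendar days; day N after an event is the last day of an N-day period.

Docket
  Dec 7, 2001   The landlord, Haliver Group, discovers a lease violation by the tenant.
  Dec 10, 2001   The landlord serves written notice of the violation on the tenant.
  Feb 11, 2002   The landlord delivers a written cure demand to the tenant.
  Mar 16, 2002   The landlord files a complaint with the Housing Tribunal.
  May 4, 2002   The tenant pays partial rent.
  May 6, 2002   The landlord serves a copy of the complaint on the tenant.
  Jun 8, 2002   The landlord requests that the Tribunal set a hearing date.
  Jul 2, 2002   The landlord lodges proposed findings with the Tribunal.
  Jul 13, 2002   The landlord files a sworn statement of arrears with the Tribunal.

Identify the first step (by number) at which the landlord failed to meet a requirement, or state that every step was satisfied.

Step 6

Step 1 — counting 9 days from Dec 7, 2001 (when the violation is discovered) gives a deadline of Dec 16, 2001; done Dec 10, 2001 — timely.
Step 2 — must wait 19 days from Jan 5, 2002 (end of the 26-day hold period, which began when the written notice is served on Dec 10, 2001), so not before Jan 24, 2002; done Feb 11, 2002, after the minimum wait.
Step 3 — 5 and 50 days from Feb 11, 2002 (when the cure demand is delivered) are Feb 16, 2002 and Apr 2, 2002 respectively; Mar 16, 2002 falls inside that range.
Step 4 — must wait 15 days from Apr 17, 2002 (end of the 32-day hold period, which began when the complaint is filed on Mar 16, 2002), so not before May 2, 2002; done May 6, 2002, after the minimum wait.
Step 5 — 20 and 59 days from May 6, 2002 (when the complaint is served) are May 26, 2002 and Jul 4, 2002 respectively; done Jun 8, 2002, which is between those dates.
Step 6 — counting 21 days from Jun 8, 2002 (when a hearing date is requested) gives a deadline of Jun 29, 2002; not done until Jul 2, 2002, 3 days after the deadline.
Later steps need not be reached.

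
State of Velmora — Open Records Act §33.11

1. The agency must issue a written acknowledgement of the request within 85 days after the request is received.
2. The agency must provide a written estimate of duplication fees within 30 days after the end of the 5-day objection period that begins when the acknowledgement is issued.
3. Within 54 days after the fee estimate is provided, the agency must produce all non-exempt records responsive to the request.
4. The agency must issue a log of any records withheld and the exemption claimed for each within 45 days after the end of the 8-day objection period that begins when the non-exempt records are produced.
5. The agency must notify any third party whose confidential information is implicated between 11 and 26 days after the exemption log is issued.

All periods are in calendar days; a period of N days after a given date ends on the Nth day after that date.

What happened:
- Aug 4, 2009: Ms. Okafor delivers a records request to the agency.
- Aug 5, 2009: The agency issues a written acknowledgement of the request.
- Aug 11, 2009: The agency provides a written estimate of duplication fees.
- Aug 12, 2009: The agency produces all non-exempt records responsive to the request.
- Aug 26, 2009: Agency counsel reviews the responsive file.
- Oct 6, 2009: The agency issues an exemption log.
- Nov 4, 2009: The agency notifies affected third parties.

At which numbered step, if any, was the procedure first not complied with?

Step 1 — counting 85 days from Aug 4, 2009 (when the request is received) gives a deadline of Oct 28, 2009; completed Aug 5, 2009, before the deadline.
Step 2 — counting 30 days from Aug 10, 2009 (end of the 5-day objection period, which began when the acknowledgement is issued on Aug 5, 2009) gives a deadline of Sep 9, 2009; done Aug 11, 2009 — timely.
Step 3 — counting 54 days from Aug 11, 2009 (when the fee estimate is provided) gives a deadline of Oct 4, 2009; Aug 12, 2009 is within that limit.
Step 4 — counting 45 days from Aug 20, 2009 (end of the 8-day objection period, which began when the non-exempt records are produced on Aug 12, 2009) gives a deadline of Oct 4, 2009; Oct 6, 2009 misses that deadline by 2 days.
No need to go further; step 4 was not satisfied.

Step 4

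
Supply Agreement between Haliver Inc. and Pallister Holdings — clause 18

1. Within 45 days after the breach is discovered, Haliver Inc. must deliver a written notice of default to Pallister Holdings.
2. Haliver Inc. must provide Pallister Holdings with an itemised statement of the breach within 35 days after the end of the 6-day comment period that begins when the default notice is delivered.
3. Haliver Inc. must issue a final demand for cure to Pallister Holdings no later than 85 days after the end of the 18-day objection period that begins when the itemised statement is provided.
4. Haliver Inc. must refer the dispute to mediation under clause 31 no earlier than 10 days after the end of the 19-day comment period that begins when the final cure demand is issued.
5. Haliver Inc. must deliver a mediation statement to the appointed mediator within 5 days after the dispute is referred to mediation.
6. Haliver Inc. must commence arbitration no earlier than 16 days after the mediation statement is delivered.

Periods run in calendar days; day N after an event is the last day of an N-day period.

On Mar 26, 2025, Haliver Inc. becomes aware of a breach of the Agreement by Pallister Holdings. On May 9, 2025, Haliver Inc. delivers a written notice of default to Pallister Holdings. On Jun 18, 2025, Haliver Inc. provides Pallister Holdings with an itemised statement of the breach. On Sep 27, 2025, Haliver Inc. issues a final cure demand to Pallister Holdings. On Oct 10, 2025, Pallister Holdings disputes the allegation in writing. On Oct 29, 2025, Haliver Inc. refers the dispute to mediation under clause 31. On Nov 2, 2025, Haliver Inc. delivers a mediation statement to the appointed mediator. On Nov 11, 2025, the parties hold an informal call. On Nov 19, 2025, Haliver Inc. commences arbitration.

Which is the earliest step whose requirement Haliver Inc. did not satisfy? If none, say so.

Step 1 — counting 45 days from Mar 26, 2025 (when the breach is discovered) gives a deadline of May 10, 2025; May 9, 2025 is within that limit.
Step 2 — counting 35 days from May 15, 2025 (end of the 6-day comment period, which began when the default notice is delivered on May 9, 2025) gives a deadline of Jun 19, 2025; completed Jun 18, 2025, before the deadline.
Step 3 — counting 85 days from Jul 6, 2025 (end of the 18-day objection period, which began when the itemised statement is provided on Jun 18, 2025) gives a deadline of Sep 29, 2025; completed Sep 27, 2025, before the deadline.
Step 4 — must wait 10 days from Oct 16, 2025 (end of the 19-day comment period, which began when the final cure demand is issued on Sep 27, 2025), so not before Oct 26, 2025; done Oct 29, 2025 — permitted.
Step 5 — counting 5 days from Oct 29, 2025 (when the dispute is referred to mediation) gives a deadline of Nov 3, 2025; Nov 2, 2025 is within that limit.
Step 6 — must wait 16 days from Nov 2, 2025 (when the mediation statement is delivered), so not before Nov 18, 2025; done Nov 19, 2025 — permitted.

None — every step was satisfied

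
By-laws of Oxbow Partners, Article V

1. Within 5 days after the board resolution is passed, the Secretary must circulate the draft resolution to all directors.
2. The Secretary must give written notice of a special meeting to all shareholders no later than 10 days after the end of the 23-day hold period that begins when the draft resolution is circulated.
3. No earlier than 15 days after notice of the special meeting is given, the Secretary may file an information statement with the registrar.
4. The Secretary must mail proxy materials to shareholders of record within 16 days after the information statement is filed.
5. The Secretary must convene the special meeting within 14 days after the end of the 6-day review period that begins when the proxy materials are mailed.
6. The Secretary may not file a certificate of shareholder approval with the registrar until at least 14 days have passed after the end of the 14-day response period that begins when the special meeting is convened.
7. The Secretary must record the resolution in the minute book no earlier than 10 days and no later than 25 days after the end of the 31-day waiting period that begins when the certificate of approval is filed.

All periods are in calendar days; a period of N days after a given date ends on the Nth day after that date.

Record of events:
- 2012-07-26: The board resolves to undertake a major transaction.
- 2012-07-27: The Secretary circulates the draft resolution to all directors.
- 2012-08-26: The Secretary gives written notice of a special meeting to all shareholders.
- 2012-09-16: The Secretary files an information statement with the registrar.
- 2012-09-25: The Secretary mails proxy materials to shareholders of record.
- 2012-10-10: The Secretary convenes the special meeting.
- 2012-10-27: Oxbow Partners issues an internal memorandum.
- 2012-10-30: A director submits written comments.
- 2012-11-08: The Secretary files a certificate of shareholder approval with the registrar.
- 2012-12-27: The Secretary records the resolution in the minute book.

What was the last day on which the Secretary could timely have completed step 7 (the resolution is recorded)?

The certificate of approval is filed on 2012-11-08; the 31-day waiting period therefore ends 2012-12-09, and step 7 runs from that date. The window is 10–25 days after 2012-12-09; it closes on 2013-01-03.

2013-01-03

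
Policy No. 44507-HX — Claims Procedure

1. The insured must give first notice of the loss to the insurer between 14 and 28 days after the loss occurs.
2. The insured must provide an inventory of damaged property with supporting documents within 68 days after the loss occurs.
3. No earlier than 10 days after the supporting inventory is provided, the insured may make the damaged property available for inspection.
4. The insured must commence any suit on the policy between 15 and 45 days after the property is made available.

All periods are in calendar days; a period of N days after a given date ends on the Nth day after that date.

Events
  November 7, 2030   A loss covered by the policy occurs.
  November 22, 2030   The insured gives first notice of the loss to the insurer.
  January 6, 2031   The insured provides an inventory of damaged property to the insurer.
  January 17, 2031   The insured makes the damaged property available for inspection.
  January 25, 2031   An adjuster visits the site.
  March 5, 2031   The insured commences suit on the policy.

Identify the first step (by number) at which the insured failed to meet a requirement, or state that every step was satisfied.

Step 4

Step 1 — 14 and 28 days from November 7, 2030 (when the loss occurs) are November 21, 2030 and December 5, 2030 respectively; November 22, 2030 falls inside that range.
Step 2 — counting 68 days from November 7, 2030 (when the loss occurs) gives a deadline of January 14, 2031; completed January 6, 2031, before the deadline.
Step 3 — must wait 10 days from January 6, 2031 (when the supporting inventory is provided), so not before January 16, 2031; done January 17, 2031 — permitted.
Step 4 — 15 and 45 days from January 17, 2031 (when the property is made available) are February 1, 2031 and March 3, 2031 respectively; March 5, 2031 is 2 days past the end of the window.
Later steps need not be reached.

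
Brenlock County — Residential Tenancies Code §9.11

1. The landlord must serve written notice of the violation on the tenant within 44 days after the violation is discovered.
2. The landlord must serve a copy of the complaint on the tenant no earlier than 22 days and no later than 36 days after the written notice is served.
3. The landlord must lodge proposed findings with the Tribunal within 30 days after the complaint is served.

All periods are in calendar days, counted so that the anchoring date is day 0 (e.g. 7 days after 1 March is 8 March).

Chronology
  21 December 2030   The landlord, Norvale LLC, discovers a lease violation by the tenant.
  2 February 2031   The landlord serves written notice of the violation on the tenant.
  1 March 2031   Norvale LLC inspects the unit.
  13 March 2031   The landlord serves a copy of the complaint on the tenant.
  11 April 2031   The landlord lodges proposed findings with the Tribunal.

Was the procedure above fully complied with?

No

(1) due by 21 December 2030 + 44 days = 3 February 2031; 2 February 2031 is within that limit.
(2) the permitted window runs from 2 February 2031 + 22 = 24 February 2031 to 2 February 2031 + 36 = 10 March 2031; 13 March 2031 is 3 days past the end of the window.
The procedure was therefore not followed at step 2.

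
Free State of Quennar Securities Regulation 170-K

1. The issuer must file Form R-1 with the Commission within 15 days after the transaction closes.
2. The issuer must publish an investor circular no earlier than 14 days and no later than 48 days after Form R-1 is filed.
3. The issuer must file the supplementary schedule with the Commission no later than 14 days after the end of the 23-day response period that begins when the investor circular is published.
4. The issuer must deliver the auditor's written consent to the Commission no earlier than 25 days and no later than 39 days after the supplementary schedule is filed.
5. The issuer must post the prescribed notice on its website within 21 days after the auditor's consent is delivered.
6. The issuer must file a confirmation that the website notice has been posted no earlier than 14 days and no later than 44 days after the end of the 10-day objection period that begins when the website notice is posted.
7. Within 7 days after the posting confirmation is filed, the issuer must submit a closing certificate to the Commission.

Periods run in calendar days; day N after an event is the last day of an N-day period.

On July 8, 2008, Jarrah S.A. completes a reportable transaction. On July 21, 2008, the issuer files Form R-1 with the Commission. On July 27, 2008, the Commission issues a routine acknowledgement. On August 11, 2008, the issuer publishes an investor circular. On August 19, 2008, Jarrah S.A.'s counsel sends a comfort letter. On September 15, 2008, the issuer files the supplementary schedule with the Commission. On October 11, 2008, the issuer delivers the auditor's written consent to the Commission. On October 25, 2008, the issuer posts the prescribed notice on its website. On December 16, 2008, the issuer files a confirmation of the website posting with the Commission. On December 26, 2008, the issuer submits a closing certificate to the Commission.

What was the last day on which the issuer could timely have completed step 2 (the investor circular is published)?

September 7, 2008

Step 2 runs from July 21, 2008, when Form R-1 is filed. The window is 14–48 days after July 21, 2008; it closes on September 7, 2008.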